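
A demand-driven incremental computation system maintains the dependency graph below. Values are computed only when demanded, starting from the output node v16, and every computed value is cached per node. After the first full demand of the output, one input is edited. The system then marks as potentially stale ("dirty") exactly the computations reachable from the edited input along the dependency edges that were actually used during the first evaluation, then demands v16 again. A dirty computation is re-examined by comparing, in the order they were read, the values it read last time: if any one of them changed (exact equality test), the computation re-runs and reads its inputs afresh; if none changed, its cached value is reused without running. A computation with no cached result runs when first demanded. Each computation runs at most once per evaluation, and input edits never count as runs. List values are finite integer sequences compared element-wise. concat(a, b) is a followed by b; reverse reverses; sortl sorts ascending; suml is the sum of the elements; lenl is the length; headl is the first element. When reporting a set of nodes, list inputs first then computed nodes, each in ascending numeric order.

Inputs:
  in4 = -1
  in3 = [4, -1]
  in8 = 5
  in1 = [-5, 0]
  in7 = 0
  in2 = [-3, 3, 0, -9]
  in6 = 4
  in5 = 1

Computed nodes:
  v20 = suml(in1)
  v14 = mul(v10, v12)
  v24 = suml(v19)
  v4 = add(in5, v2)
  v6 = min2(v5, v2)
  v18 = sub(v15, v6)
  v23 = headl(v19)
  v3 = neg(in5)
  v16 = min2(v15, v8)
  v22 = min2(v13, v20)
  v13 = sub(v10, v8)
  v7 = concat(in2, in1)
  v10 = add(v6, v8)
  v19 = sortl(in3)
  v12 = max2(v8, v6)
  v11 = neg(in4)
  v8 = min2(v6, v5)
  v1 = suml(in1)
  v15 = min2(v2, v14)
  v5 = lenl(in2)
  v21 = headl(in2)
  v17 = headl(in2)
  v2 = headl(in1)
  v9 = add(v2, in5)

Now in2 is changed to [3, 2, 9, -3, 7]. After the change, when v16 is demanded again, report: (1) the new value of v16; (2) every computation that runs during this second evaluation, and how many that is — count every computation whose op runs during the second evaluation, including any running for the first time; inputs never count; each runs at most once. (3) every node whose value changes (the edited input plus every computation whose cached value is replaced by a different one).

First evaluation (everything demanded from the output):
  v2 = headl([-5, 0]) = -5
  v5 = lenl([-3, 3, 0, -9]) = 4
  v6 = min2(4, -5) = -5
  v8 = min2(-5, 4) = -5
  v10 = add(-5, -5) = -10
  v12 = max2(-5, -5) = -5
  v14 = mul(-10, -5) = 50
  v15 = min2(-5, 50) = -5
  v16 = min2(-5, -5) = -5

Propagation after the edit:
  v5: runs — in2 [-3, 3, 0, -9]->[3, 2, 9, -3, 7]; result 5.
  v6: runs — v5 4->5; result -5 (same value as before).
  v8: runs — v5 4->5; result -5 (same value as before).
  v10: checked — values it read are unchanged (v6 unchanged, v8 unchanged); reused cached -10 without running.
  v12: checked — values it read are unchanged (v8 unchanged, v6 unchanged); reused cached -5 without running.
  v14: checked — values it read are unchanged (v10 unchanged, v12 unchanged); reused cached 50 without running.
  v15: checked — values it read are unchanged (v2 unchanged, v14 unchanged); reused cached -5 without running.
  v16: checked — values it read are unchanged (v15 unchanged, v8 unchanged); reused cached -5 without running.

Key observation: the cutoff stops propagation at v10 — its inputs' values are unchanged, so it reuses its cache.

New value of v16: -5.
Computations that run: v5, v6, v8 — 3 in total.
Values that change: in2, v5.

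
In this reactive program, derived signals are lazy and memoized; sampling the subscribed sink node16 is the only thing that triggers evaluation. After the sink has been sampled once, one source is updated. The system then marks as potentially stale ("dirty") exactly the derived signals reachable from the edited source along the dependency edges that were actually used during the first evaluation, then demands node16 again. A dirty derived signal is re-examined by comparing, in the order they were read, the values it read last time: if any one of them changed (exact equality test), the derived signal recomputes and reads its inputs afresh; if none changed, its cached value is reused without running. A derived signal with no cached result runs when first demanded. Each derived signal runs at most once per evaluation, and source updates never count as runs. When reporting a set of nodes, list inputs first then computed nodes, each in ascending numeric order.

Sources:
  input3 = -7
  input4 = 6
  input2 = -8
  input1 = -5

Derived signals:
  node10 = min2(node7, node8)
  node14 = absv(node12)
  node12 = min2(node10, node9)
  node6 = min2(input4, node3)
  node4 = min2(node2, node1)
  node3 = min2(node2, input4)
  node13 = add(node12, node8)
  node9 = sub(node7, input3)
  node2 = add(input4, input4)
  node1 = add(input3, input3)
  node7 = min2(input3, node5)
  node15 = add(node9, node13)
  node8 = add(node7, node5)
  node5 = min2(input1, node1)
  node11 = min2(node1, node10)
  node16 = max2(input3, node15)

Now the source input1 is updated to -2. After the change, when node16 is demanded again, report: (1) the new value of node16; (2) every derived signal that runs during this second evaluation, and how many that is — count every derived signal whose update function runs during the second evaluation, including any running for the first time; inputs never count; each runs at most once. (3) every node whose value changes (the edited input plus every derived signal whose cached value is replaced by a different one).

First demand of the output computes:
  node1 = add(-7, -7) = -14
  node5 = min2(-5, -14) = -14
  node7 = min2(-7, -14) = -14
  node8 = add(-14, -14) = -28
  node9 = sub(-14, -7) = -7
  node10 = min2(-14, -28) = -28
  node12 = min2(-28, -7) = -28
  node13 = add(-28, -28) = -56
  node15 = add(-7, -56) = -63
  node16 = max2(-7, -63) = -7

After the edit, cleaning proceeds:
  node5: a read changed (input1 -5->-2) — executes, giving -14 — identical to its old value.
  node7: dirty, but its reads are unchanged (input3 unchanged, node5 unchanged); cached -14 stands.
  node8: dirty, but its reads are unchanged (node7 unchanged, node5 unchanged); cached -28 stands.
  node9: dirty, but its reads are unchanged (node7 unchanged, input3 unchanged); cached -7 stands.
  node10: dirty, but its reads are unchanged (node7 unchanged, node8 unchanged); cached -28 stands.
  node12: dirty, but its reads are unchanged (node10 unchanged, node9 unchanged); cached -28 stands.
  node13: dirty, but its reads are unchanged (node12 unchanged, node8 unchanged); cached -56 stands.
  node15: dirty, but its reads are unchanged (node9 unchanged, node13 unchanged); cached -63 stands.
  node16: dirty, but its reads are unchanged (input3 unchanged, node15 unchanged); cached -7 stands.

Note the absorption at node5: it re-runs yet its value is the same, leaving the output's value untouched.

Demanding node16 again yields -7.
1 derived signals run: node5.
The nodes whose values change: input1.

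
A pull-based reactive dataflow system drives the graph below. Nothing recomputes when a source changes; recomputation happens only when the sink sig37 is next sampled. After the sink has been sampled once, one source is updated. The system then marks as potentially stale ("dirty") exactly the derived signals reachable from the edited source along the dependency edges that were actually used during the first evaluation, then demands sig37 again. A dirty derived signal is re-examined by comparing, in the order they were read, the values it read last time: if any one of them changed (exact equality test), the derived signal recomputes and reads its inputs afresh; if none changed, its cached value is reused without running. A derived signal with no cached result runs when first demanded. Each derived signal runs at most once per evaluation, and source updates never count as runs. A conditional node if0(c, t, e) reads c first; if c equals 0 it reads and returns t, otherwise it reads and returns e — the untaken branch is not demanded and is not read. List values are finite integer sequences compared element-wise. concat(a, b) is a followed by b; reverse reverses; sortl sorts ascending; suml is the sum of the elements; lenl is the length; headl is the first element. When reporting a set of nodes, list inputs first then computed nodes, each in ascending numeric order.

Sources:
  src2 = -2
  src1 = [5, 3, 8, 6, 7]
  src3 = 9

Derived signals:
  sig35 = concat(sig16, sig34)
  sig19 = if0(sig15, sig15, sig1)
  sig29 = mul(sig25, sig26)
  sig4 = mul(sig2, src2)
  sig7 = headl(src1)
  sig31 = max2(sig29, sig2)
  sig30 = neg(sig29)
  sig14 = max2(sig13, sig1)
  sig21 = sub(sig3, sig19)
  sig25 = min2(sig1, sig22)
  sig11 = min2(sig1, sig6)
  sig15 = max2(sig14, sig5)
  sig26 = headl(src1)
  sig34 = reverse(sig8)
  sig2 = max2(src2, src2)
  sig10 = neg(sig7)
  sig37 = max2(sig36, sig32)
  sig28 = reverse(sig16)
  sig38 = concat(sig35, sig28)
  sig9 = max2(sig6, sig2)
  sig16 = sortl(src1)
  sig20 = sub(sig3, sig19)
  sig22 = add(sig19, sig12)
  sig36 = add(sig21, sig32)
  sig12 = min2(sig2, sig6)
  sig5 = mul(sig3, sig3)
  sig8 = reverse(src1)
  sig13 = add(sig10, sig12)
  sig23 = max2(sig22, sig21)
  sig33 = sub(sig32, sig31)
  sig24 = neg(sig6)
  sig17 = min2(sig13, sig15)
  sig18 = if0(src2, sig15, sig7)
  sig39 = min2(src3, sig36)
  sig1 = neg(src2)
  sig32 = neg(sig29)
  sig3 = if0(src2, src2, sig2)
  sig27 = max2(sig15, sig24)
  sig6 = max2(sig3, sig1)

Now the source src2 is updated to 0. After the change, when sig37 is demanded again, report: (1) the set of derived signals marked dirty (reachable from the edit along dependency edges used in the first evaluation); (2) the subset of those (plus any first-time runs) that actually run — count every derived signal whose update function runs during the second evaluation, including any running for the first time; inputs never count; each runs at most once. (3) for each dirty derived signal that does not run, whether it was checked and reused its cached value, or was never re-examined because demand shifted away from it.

Marked dirty: sig1, sig2, sig3, sig5, sig6, sig12, sig13, sig14, sig15, sig19, sig21, sig22, sig25, sig29, sig32, sig36, sig37.
Derived signals that run: sig1, sig2, sig3, sig5, sig6, sig12, sig13, sig14, sig15, sig19, sig21, sig22, sig25, sig36, sig37 — 15 in total.
Checked but reused from cache: sig29, sig32.
Key observation: the cutoff stops propagation at sig29 — its inputs' values are unchanged, so it reuses its cache.

First evaluation (everything demanded from the output):
  sig1 = neg(-2) = 2
  sig2 = max2(-2, -2) = -2
  sig3 = if0(src2=-2 -> else branch sig2) = -2
  sig5 = mul(-2, -2) = 4
  sig6 = max2(-2, 2) = 2
  sig7 = headl([5, 3, 8, 6, 7]) = 5
  sig10 = neg(5) = -5
  sig12 = min2(-2, 2) = -2
  sig13 = add(-5, -2) = -7
  sig14 = max2(-7, 2) = 2
  sig15 = max2(2, 4) = 4
  sig19 = if0(sig15=4 -> else branch sig1) = 2
  sig21 = sub(-2, 2) = -4
  sig22 = add(2, -2) = 0
  sig25 = min2(2, 0) = 0
  sig26 = headl([5, 3, 8, 6, 7]) = 5
  sig29 = mul(0, 5) = 0
  sig32 = neg(0) = 0
  sig36 = add(-4, 0) = -4
  sig37 = max2(-4, 0) = 0

Propagation after the edit:
  sig1: runs — src2 -2->0; result 0.
  sig2: runs — src2 -2->0; src2 -2->0; result 0.
  sig3: runs — src2 -2->0; sig2 -2->0; result 0.
  sig5: runs — sig3 -2->0; sig3 -2->0; result 0.
  sig6: runs — sig3 -2->0; sig1 2->0; result 0.
  sig12: runs — sig2 -2->0; sig6 2->0; result 0.
  sig13: runs — sig12 -2->0; result -5.
  sig14: runs — sig13 -7->-5; sig1 2->0; result 0.
  sig15: runs — sig14 2->0; sig5 4->0; result 0.
  sig19: runs — sig15 4->0; sig1 2->0; result 0.
  sig21: runs — sig3 -2->0; sig19 2->0; result 0.
  sig22: runs — sig19 2->0; sig12 -2->0; result 0 (same value as before).
  sig25: runs — sig1 2->0; result 0 (same value as before).
  sig29: checked — values it read are unchanged (sig25 unchanged, sig26 unchanged); reused cached 0 without running.
  sig32: checked — values it read are unchanged (sig29 unchanged); reused cached 0 without running.
  sig36: runs — sig21 -4->0; result 0.
  sig37: runs — sig36 -4->0; result 0 (same value as before).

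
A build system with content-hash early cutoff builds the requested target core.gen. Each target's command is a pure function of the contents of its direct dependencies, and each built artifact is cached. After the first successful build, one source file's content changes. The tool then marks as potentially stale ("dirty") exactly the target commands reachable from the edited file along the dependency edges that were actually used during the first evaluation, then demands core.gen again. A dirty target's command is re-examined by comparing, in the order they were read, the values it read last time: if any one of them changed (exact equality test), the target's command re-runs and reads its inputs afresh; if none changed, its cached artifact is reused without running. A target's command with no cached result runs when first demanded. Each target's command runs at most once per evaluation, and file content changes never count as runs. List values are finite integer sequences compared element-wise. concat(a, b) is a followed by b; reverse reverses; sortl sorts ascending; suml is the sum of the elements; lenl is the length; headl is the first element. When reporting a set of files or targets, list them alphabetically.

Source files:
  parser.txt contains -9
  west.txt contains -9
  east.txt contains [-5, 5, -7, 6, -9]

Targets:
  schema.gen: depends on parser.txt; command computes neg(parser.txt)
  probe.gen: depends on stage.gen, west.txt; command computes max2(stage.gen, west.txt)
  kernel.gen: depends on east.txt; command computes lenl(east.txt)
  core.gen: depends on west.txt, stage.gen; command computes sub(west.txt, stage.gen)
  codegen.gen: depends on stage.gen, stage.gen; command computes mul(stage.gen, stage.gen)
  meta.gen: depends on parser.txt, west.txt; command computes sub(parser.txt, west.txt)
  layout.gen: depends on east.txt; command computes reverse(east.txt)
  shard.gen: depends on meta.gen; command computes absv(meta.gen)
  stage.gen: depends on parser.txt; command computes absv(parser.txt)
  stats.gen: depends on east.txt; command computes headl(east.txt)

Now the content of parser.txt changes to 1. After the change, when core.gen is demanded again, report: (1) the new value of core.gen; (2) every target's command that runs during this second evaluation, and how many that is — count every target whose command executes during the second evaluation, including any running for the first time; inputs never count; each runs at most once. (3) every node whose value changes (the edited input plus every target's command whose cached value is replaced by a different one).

New value of core.gen: -10.
Target commands that run: core.gen, stage.gen — 2 in total.
Values that change: core.gen, parser.txt, stage.gen.

First evaluation (everything demanded from the output):
  stage.gen = absv(-9) = 9
  core.gen = sub(-9, 9) = -18

Propagation after the edit:
  stage.gen: runs — parser.txt -9->1; result 1.
  core.gen: runs — stage.gen 9->1; result -10.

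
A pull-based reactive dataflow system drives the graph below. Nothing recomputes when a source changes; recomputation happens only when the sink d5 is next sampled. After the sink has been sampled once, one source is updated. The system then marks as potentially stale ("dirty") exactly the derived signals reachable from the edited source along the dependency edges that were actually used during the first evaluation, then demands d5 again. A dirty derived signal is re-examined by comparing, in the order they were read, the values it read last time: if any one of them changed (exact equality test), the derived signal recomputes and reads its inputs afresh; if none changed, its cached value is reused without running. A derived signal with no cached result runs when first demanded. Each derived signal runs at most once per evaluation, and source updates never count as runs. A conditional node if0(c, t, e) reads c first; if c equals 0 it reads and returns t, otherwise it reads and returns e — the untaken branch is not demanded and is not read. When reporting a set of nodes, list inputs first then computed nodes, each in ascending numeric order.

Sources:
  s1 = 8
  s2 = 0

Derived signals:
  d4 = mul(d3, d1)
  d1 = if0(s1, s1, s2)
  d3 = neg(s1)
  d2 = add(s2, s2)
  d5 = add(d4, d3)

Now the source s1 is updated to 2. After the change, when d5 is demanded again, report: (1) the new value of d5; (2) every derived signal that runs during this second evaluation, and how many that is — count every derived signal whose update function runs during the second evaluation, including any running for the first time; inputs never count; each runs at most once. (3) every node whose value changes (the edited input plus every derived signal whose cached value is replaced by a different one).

New value of d5: -2.
Derived signals that run: d1, d3, d4, d5 — 4 in total.
Values that change: s1, d3, d5.

First evaluation (everything demanded from the output):
  d1 = if0(s1=8 -> else branch s2) = 0
  d3 = neg(8) = -8
  d4 = mul(-8, 0) = 0
  d5 = add(0, -8) = -8

Propagation after the edit:
  d1: runs — s1 8->2; result 0 (same value as before).
  d3: runs — s1 8->2; result -2.
  d4: runs — d3 -8->-2; result 0 (same value as before).
  d5: runs — d3 -8->-2; result -2.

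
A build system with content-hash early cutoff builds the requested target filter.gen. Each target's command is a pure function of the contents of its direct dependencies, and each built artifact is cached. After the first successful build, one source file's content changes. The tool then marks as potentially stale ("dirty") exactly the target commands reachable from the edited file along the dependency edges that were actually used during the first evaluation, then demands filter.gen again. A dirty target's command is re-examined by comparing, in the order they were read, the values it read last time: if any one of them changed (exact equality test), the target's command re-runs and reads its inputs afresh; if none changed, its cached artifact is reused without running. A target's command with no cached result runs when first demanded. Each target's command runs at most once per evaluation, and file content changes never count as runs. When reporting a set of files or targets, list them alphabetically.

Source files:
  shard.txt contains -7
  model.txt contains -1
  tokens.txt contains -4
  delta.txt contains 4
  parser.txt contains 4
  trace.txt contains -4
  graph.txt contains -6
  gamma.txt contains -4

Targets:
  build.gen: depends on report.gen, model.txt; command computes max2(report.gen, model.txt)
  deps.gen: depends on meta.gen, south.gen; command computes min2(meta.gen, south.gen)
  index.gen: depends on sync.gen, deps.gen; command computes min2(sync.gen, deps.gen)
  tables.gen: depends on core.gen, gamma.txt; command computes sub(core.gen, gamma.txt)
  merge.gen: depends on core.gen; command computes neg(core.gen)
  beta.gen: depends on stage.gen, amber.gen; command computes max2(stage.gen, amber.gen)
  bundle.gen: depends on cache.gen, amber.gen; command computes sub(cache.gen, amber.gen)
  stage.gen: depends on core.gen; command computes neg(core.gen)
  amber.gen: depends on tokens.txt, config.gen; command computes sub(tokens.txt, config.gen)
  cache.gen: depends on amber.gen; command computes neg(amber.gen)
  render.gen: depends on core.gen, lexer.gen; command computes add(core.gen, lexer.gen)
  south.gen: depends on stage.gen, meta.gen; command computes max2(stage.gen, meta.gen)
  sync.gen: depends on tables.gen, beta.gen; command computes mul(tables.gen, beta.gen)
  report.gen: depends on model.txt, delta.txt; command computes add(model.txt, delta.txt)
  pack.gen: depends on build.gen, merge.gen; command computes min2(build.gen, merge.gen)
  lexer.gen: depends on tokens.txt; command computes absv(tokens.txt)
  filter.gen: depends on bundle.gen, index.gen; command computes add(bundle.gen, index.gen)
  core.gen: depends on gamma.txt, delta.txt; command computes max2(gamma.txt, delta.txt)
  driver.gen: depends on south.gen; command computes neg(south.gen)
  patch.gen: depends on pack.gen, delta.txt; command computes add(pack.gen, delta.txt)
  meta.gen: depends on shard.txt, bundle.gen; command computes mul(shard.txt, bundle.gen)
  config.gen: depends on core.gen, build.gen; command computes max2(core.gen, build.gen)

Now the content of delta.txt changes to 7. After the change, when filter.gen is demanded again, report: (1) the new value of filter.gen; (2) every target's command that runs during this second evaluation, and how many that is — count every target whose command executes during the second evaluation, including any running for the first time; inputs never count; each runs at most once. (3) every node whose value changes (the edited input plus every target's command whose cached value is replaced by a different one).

First evaluation (everything demanded from the output):
  core.gen = max2(-4, 4) = 4
  report.gen = add(-1, 4) = 3
  build.gen = max2(3, -1) = 3
  config.gen = max2(4, 3) = 4
  amber.gen = sub(-4, 4) = -8
  cache.gen = neg(-8) = 8
  bundle.gen = sub(8, -8) = 16
  meta.gen = mul(-7, 16) = -112
  stage.gen = neg(4) = -4
  beta.gen = max2(-4, -8) = -4
  south.gen = max2(-4, -112) = -4
  deps.gen = min2(-112, -4) = -112
  tables.gen = sub(4, -4) = 8
  sync.gen = mul(8, -4) = -32
  index.gen = min2(-32, -112) = -112
  filter.gen = add(16, -112) = -96

Propagation after the edit:
  core.gen: runs — delta.txt 4->7; result 7.
  report.gen: runs — delta.txt 4->7; result 6.
  build.gen: runs — report.gen 3->6; result 6.
  config.gen: runs — core.gen 4->7; build.gen 3->6; result 7.
  amber.gen: runs — config.gen 4->7; result -11.
  cache.gen: runs — amber.gen -8->-11; result 11.
  bundle.gen: runs — cache.gen 8->11; amber.gen -8->-11; result 22.
  meta.gen: runs — bundle.gen 16->22; result -154.
  stage.gen: runs — core.gen 4->7; result -7.
  beta.gen: runs — stage.gen -4->-7; amber.gen -8->-11; result -7.
  south.gen: runs — stage.gen -4->-7; meta.gen -112->-154; result -7.
  deps.gen: runs — meta.gen -112->-154; south.gen -4->-7; result -154.
  tables.gen: runs — core.gen 4->7; result 11.
  sync.gen: runs — tables.gen 8->11; beta.gen -4->-7; result -77.
  index.gen: runs — sync.gen -32->-77; deps.gen -112->-154; result -154.
  filter.gen: runs — bundle.gen 16->22; index.gen -112->-154; result -132.

New value of filter.gen: -132.
Target commands that run: amber.gen, beta.gen, build.gen, bundle.gen, cache.gen, config.gen, core.gen, deps.gen, filter.gen, index.gen, meta.gen, report.gen, south.gen, stage.gen, sync.gen, tables.gen — 16 in total.
Values that change: amber.gen, beta.gen, build.gen, bundle.gen, cache.gen, config.gen, core.gen, delta.txt, deps.gen, filter.gen, index.gen, meta.gen, report.gen, south.gen, stage.gen, sync.gen, tables.gen.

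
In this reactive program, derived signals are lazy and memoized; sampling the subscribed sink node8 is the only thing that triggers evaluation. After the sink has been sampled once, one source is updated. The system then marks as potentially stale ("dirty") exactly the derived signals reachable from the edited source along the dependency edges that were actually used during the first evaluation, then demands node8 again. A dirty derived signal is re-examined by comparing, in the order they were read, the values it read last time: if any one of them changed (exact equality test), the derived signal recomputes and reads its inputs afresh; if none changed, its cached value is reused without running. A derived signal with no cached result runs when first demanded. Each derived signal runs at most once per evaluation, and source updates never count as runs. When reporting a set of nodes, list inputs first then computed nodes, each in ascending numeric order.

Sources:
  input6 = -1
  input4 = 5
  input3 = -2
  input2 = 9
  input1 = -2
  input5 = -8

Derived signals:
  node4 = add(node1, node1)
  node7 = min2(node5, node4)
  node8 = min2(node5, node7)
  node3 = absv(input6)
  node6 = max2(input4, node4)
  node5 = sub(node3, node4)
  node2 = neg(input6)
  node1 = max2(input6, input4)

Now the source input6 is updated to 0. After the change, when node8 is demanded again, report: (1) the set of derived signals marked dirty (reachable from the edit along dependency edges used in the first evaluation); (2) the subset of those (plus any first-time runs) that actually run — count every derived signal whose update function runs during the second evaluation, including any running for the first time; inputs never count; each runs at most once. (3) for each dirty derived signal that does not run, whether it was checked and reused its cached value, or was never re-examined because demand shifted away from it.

First demand of the output computes:
  node1 = max2(-1, 5) = 5
  node3 = absv(-1) = 1
  node4 = add(5, 5) = 10
  node5 = sub(1, 10) = -9
  node7 = min2(-9, 10) = -9
  node8 = min2(-9, -9) = -9

After the edit, cleaning proceeds:
  node1: a read changed (input6 -1->0) — executes, giving 5 — identical to its old value.
  node3: a read changed (input6 -1->0) — executes, giving 0.
  node4: dirty, but its reads are unchanged (node1 unchanged, node1 unchanged); cached 10 stands.
  node5: a read changed (node3 1->0) — executes, giving -10.
  node7: a read changed (node5 -9->-10) — executes, giving -10.
  node8: a read changed (node5 -9->-10; node7 -9->-10) — executes, giving -10.

Note where the cutoff bites: node4 is checked, finds nothing changed, and keeps its cache.

The edit dirties: node1, node3, node4, node5, node7, node8.
5 derived signals run: node1, node3, node5, node7, node8.
Cache hits after checking: node4.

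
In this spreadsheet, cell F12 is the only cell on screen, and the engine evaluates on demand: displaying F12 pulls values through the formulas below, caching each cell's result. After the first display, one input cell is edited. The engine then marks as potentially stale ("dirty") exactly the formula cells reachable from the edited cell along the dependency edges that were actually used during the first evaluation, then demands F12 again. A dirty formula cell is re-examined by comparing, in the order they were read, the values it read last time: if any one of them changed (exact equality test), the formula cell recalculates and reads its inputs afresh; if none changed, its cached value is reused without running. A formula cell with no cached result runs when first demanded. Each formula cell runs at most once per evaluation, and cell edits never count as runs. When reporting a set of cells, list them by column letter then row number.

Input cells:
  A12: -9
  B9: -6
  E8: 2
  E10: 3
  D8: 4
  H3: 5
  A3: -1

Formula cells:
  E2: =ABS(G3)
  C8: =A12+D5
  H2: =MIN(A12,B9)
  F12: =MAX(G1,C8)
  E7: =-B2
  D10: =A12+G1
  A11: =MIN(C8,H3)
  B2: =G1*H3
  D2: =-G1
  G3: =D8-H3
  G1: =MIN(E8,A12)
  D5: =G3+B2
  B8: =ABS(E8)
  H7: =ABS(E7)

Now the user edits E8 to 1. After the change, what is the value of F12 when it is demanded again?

Initial pass — values computed on the first demand:
  G1 = MIN(2, -9) = -9
  B2 = -9 * 5 = -45
  G3 = 4 - 5 = -1
  D5 = -1 + -45 = -46
  C8 = -9 + -46 = -55
  F12 = MAX(-9, -55) = -9

Second demand — change propagation:
  G1: re-runs because E8 2->1; new result -9 (unchanged).
  B2: re-examined; everything it read last time is the same (G1 unchanged, H3 unchanged) — cache -45 kept, no run.
  D5: re-examined; everything it read last time is the same (G3 unchanged, B2 unchanged) — cache -46 kept, no run.
  C8: re-examined; everything it read last time is the same (A12 unchanged, D5 unchanged) — cache -55 kept, no run.
  F12: re-examined; everything it read last time is the same (G1 unchanged, C8 unchanged) — cache -9 kept, no run.

The important point: G1 recomputes to an identical value, and the output ends up unchanged.

F12 now evaluates to -9.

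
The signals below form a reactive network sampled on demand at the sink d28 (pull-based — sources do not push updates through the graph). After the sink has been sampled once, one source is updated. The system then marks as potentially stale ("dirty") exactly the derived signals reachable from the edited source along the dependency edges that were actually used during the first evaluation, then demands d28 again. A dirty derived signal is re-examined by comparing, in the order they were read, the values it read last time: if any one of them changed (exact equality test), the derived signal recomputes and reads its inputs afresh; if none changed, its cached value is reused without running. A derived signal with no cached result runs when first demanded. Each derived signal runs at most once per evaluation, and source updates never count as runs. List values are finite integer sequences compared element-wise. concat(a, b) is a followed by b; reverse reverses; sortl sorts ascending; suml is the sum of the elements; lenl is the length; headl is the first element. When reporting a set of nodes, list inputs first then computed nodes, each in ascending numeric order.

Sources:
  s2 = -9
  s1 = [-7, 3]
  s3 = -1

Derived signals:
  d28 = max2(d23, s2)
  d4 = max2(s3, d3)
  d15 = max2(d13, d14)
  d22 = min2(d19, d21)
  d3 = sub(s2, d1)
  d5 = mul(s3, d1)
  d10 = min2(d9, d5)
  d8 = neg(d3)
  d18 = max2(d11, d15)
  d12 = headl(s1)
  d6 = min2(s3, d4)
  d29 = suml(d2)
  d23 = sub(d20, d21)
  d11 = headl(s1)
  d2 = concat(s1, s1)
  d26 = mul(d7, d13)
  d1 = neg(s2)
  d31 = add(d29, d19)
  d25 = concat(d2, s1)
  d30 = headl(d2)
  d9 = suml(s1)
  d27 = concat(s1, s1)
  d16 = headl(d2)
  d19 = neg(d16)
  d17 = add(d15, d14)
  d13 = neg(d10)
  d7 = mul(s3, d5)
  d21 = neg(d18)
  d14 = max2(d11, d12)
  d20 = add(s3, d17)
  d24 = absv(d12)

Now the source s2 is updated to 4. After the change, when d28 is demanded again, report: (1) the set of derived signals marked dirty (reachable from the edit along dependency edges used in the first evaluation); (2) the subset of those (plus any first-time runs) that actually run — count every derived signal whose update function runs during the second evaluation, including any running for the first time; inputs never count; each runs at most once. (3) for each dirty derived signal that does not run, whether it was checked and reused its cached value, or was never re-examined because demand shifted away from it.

Initial pass — values computed on the first demand:
  d1 = neg(-9) = 9
  d5 = mul(-1, 9) = -9
  d9 = suml([-7, 3]) = -4
  d10 = min2(-4, -9) = -9
  d11 = headl([-7, 3]) = -7
  d12 = headl([-7, 3]) = -7
  d13 = neg(-9) = 9
  d14 = max2(-7, -7) = -7
  d15 = max2(9, -7) = 9
  d17 = add(9, -7) = 2
  d18 = max2(-7, 9) = 9
  d20 = add(-1, 2) = 1
  d21 = neg(9) = -9
  d23 = sub(1, -9) = 10
  d28 = max2(10, -9) = 10

Second demand — change propagation:
  d1: re-runs because s2 -9->4; new result -4.
  d5: re-runs because d1 9->-4; new result 4.
  d10: re-runs because d5 -9->4; new result -4.
  d13: re-runs because d10 -9->-4; new result 4.
  d15: re-runs because d13 9->4; new result 4.
  d17: re-runs because d15 9->4; new result -3.
  d18: re-runs because d15 9->4; new result 4.
  d20: re-runs because d17 2->-3; new result -4.
  d21: re-runs because d18 9->4; new result -4.
  d23: re-runs because d20 1->-4; d21 -9->-4; new result 0.
  d28: re-runs because d23 10->0; s2 -9->4; new result 4.

Dirty set: d1, d5, d10, d13, d15, d17, d18, d20, d21, d23, d28.
Run set: d1, d5, d10, d13, d15, d17, d18, d20, d21, d23, d28 (11 run).
All dirty derived signals ended up running.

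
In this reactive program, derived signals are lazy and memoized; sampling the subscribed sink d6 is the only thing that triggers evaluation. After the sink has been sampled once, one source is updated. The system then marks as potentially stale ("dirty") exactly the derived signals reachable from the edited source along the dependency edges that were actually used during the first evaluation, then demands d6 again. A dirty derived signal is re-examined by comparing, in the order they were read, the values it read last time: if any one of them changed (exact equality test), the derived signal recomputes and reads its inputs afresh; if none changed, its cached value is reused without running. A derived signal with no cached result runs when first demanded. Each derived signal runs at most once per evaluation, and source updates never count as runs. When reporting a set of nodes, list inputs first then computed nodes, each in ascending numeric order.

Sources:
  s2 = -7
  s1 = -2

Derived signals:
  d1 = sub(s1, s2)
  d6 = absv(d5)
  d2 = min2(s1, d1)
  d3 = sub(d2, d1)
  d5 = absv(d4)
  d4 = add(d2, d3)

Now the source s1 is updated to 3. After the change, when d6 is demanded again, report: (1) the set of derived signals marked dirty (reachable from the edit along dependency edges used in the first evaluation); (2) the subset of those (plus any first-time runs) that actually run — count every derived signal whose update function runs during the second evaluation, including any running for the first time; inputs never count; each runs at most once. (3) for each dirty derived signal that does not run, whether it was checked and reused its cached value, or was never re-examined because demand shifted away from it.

The edit dirties: d1, d2, d3, d4, d5, d6.
6 derived signals run: d1, d2, d3, d4, d5, d6.
No dirty derived signal escaped a run.

First demand of the output computes:
  d1 = sub(-2, -7) = 5
  d2 = min2(-2, 5) = -2
  d3 = sub(-2, 5) = -7
  d4 = add(-2, -7) = -9
  d5 = absv(-9) = 9
  d6 = absv(9) = 9

After the edit, cleaning proceeds:
  d1: a read changed (s1 -2->3) — executes, giving 10.
  d2: a read changed (s1 -2->3; d1 5->10) — executes, giving 3.
  d3: a read changed (d2 -2->3; d1 5->10) — executes, giving -7 — identical to its old value.
  d4: a read changed (d2 -2->3) — executes, giving -4.
  d5: a read changed (d4 -9->-4) — executes, giving 4.
  d6: a read changed (d5 9->4) — executes, giving 4.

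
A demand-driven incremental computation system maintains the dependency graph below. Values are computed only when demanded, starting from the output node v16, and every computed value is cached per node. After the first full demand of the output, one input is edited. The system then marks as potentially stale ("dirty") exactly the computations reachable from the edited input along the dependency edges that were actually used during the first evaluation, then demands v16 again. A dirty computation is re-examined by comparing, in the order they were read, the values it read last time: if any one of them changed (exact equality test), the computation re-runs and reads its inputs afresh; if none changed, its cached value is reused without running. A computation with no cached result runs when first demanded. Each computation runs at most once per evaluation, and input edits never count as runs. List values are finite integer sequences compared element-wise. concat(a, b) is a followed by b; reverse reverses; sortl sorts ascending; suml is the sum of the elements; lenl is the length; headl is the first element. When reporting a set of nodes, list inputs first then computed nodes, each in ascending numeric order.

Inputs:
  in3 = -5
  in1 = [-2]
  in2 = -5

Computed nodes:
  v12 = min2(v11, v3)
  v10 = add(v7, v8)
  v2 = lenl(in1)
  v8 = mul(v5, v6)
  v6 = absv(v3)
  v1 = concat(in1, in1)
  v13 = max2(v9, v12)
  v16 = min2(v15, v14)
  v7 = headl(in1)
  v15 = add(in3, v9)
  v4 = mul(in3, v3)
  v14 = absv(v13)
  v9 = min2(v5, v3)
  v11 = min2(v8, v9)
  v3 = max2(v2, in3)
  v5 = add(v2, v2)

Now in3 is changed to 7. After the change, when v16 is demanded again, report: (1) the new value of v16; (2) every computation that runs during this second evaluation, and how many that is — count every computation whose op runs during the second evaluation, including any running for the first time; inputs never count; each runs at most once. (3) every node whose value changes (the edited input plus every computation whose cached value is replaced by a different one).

First evaluation (everything demanded from the output):
  v2 = lenl([-2]) = 1
  v3 = max2(1, -5) = 1
  v5 = add(1, 1) = 2
  v6 = absv(1) = 1
  v8 = mul(2, 1) = 2
  v9 = min2(2, 1) = 1
  v11 = min2(2, 1) = 1
  v12 = min2(1, 1) = 1
  v13 = max2(1, 1) = 1
  v14 = absv(1) = 1
  v15 = add(-5, 1) = -4
  v16 = min2(-4, 1) = -4

Propagation after the edit:
  v3: runs — in3 -5->7; result 7.
  v6: runs — v3 1->7; result 7.
  v8: runs — v6 1->7; result 14.
  v9: runs — v3 1->7; result 2.
  v11: runs — v8 2->14; v9 1->2; result 2.
  v12: runs — v11 1->2; v3 1->7; result 2.
  v13: runs — v9 1->2; v12 1->2; result 2.
  v14: runs — v13 1->2; result 2.
  v15: runs — in3 -5->7; v9 1->2; result 9.
  v16: runs — v15 -4->9; v14 1->2; result 2.

New value of v16: 2.
Computations that run: v3, v6, v8, v9, v11, v12, v13, v14, v15, v16 — 10 in total.
Values that change: in3, v3, v6, v8, v9, v11, v12, v13, v14, v15, v16.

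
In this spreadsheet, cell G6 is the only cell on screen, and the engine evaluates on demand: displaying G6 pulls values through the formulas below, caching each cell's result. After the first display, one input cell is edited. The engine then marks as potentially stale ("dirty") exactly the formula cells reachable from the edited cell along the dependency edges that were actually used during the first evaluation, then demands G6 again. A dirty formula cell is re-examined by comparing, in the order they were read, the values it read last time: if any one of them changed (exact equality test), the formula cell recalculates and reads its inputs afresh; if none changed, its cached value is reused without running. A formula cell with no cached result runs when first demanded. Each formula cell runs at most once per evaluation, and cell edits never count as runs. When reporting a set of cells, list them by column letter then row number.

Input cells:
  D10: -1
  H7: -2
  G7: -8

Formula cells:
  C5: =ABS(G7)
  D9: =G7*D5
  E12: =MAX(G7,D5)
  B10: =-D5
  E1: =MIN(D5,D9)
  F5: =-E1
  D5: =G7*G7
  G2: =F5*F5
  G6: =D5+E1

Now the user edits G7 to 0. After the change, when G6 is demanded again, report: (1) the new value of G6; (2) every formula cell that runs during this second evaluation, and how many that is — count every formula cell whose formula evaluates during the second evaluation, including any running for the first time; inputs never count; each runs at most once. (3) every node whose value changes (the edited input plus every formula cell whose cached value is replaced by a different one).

Initial pass — values computed on the first demand:
  D5 = -8 * -8 = 64
  D9 = -8 * 64 = -512
  E1 = MIN(64, -512) = -512
  G6 = 64 + -512 = -448

Second demand — change propagation:
  D5: re-runs because G7 -8->0; G7 -8->0; new result 0.
  D9: re-runs because G7 -8->0; D5 64->0; new result 0.
  E1: re-runs because D5 64->0; D9 -512->0; new result 0.
  G6: re-runs because D5 64->0; E1 -512->0; new result 0.

G6 now evaluates to 0.
Run set: D5, D9, E1, G6 (4 run).
Changed values: D5, D9, E1, G6, G7.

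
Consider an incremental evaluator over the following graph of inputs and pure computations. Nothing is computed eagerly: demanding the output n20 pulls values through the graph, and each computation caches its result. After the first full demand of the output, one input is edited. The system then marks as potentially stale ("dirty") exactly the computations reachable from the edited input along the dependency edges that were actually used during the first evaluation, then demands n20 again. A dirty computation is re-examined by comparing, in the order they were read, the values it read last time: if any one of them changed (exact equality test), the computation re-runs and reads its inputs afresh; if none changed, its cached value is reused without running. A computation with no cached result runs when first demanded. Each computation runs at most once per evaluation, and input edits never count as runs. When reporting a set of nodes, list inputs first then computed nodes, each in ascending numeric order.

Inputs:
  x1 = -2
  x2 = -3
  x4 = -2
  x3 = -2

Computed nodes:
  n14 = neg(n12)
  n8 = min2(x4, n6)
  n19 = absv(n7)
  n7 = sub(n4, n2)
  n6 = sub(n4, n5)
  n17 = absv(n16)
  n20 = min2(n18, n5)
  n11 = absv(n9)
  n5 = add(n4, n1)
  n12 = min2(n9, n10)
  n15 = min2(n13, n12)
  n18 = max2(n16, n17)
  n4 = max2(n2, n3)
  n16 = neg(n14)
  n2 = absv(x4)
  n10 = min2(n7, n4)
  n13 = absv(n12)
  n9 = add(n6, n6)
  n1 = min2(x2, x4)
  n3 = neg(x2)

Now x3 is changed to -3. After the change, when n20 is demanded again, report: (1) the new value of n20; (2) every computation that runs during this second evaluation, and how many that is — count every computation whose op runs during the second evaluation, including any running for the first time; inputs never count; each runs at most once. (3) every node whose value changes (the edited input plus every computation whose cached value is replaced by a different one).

n20 now evaluates to 0.
Run set: none (0 run).
Changed values: x3.
The important point: nothing the output needs ever reads x3, so the edit is invisible to it.

Initial pass — values computed on the first demand:
  n1 = min2(-3, -2) = -3
  n2 = absv(-2) = 2
  n3 = neg(-3) = 3
  n4 = max2(2, 3) = 3
  n5 = add(3, -3) = 0
  n6 = sub(3, 0) = 3
  n7 = sub(3, 2) = 1
  n9 = add(3, 3) = 6
  n10 = min2(1, 3) = 1
  n12 = min2(6, 1) = 1
  n14 = neg(1) = -1
  n16 = neg(-1) = 1
  n17 = absv(1) = 1
  n18 = max2(1, 1) = 1
  n20 = min2(1, 0) = 0

Second demand — change propagation:
  no demanded computation ever read x3, so the edit dirties nothing and nothing runs.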